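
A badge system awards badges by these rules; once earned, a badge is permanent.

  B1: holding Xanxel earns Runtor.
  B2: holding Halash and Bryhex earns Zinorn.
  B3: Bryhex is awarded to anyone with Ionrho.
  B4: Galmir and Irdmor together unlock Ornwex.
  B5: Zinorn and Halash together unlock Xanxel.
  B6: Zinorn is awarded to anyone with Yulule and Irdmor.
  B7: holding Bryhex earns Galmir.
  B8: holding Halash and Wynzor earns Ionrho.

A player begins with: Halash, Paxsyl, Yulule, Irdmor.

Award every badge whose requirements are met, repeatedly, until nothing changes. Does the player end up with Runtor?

Yes

With Yulule and Irdmor, Zinorn is earned (B6).
With Zinorn and Halash, Xanxel is earned (B5).
With Xanxel, Runtor is earned (B1).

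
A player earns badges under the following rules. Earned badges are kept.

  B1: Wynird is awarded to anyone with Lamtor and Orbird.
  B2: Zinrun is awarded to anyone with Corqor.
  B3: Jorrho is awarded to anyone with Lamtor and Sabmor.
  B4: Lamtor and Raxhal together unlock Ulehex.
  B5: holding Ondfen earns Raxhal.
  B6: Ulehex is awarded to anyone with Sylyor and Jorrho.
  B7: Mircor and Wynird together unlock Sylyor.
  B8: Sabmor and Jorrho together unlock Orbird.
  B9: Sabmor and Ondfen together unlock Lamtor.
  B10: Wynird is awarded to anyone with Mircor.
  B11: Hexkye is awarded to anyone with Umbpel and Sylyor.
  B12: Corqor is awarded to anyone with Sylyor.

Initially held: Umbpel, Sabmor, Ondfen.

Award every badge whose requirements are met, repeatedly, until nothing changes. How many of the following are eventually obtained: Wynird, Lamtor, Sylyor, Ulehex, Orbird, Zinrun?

With Sabmor and Ondfen, Lamtor is earned (B9).
With Ondfen, Raxhal is earned (B5).
With Lamtor and Sabmor, Jorrho is earned (B3).
With Lamtor and Raxhal, Ulehex is earned (B4).
With Sabmor and Jorrho, Orbird is earned (B8).
With Lamtor and Orbird, Wynird is earned (B1).
Wynird: reached.
Lamtor: reached.
Sylyor would need Mircor and Wynird (B7), but Mircor is never earned.
Ulehex: reached.
Orbird: reached.
Zinrun would need Corqor (B2), but Corqor is never earned.
Reached: Wynird, Lamtor, Ulehex, and Orbird — 4 of the 6.

4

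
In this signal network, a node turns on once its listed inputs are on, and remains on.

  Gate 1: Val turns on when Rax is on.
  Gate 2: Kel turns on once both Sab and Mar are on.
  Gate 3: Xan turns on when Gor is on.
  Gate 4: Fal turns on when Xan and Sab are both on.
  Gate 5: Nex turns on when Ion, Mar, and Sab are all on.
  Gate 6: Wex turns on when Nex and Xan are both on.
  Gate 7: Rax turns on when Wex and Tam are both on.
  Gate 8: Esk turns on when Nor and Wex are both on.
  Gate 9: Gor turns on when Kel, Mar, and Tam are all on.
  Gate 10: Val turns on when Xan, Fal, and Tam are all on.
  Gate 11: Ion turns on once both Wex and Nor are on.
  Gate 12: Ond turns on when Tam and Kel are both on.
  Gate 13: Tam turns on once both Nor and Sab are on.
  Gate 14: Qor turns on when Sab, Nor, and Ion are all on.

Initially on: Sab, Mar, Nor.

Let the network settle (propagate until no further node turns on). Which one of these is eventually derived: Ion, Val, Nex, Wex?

Sab and Mar are on, so Kel turns on (Gate 2).
Gate 13: Nor and Sab on → Tam on.
Gate 9: Kel, Mar, and Tam on → Gor on.
Gor is on, so Xan turns on (Gate 3).
Gate 4: Xan and Sab on → Fal on.
Xan, Fal, and Tam are on, so Val turns on (Gate 10).
Wex would need Nex and Xan (Gate 6), but Nex never turns on. Ion would need Wex and Nor (Gate 11), but Wex never turns on. Nex would need Ion, Mar, and Sab (Gate 5), but Ion never turns on.

Val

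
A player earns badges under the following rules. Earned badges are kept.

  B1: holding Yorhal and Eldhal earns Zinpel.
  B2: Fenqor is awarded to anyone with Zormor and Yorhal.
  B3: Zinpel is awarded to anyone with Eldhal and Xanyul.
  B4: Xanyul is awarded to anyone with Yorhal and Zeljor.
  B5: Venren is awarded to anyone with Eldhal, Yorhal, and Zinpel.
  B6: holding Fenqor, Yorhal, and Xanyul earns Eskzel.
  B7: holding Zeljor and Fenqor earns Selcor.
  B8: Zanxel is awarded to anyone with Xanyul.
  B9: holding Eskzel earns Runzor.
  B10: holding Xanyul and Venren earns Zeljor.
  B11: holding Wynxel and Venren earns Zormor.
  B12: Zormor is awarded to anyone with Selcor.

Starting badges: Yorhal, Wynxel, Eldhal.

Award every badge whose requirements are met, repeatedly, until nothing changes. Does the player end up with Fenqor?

Yes

With Yorhal and Eldhal, Zinpel is earned (B1).
With Eldhal, Yorhal, and Zinpel, Venren is earned (B5).
With Wynxel and Venren, Zormor is earned (B11).
With Zormor and Yorhal, Fenqor is earned (B2).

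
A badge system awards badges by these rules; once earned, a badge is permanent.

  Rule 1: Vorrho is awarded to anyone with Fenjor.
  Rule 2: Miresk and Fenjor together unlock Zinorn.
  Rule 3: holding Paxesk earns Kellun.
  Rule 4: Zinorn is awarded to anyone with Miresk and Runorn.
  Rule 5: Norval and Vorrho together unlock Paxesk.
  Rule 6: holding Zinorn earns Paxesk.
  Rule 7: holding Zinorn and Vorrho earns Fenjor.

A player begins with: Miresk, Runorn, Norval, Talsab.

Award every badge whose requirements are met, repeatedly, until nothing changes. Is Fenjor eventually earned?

No

Fenjor would need Zinorn and Vorrho (Rule 7), but Vorrho is never earned.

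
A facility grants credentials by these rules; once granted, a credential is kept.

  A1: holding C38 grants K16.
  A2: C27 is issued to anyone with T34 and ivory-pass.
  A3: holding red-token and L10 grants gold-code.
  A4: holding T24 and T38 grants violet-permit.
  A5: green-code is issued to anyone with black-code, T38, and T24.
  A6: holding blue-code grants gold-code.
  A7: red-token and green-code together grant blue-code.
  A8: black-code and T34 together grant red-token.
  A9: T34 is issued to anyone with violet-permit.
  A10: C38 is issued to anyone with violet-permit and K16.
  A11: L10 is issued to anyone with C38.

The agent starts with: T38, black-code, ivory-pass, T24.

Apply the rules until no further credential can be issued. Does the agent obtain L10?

No

L10 would need C38 (A11), but C38 is never granted.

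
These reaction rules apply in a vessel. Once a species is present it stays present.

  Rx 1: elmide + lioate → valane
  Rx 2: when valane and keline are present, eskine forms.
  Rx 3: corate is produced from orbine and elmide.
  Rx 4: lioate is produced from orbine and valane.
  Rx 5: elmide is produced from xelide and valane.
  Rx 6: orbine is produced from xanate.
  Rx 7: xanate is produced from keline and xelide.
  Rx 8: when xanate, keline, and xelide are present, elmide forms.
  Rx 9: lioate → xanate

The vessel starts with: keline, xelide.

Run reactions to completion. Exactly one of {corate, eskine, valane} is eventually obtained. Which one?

corate

keline and xelide present → xanate forms (Rx 7).
xanate, keline, and xelide present → elmide forms (Rx 8).
xanate present → orbine forms (Rx 6).
orbine and elmide present → corate forms (Rx 3).
valane would need elmide and lioate (Rx 1), but lioate never forms. eskine would need valane and keline (Rx 2), but valane never forms.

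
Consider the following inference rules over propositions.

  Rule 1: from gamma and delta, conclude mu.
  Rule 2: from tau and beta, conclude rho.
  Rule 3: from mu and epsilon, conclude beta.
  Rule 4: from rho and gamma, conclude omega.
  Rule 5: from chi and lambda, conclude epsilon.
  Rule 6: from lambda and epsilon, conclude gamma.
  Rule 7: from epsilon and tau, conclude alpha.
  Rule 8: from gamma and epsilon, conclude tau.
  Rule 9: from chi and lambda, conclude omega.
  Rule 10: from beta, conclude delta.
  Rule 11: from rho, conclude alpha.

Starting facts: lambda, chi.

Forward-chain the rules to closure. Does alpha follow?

Yes

chi and lambda hold, so epsilon follows (Rule 5).
From lambda and epsilon, Rule 6 gives gamma.
gamma and epsilon hold, so tau follows (Rule 8).
epsilon and tau hold, so alpha follows (Rule 7).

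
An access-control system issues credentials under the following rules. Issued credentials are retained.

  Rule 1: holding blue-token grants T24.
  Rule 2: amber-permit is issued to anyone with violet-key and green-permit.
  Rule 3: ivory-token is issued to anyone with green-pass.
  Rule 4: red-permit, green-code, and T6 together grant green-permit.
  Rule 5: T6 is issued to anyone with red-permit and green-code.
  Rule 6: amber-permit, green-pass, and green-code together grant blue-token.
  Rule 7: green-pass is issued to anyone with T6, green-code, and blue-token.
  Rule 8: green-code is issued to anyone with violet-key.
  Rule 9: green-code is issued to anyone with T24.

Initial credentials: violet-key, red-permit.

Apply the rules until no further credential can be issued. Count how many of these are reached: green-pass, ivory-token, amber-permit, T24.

1

Holding violet-key grants green-code (Rule 8).
Holding red-permit and green-code grants T6 (Rule 5).
Holding red-permit, green-code, and T6 grants green-permit (Rule 4).
Holding violet-key and green-permit grants amber-permit (Rule 2).
green-pass would need T6, green-code, and blue-token (Rule 7), but blue-token is never granted.
ivory-token would need green-pass (Rule 3), but green-pass is never granted.
amber-permit: reached.
T24 would need blue-token (Rule 1), but blue-token is never granted.
Reached: amber-permit — 1 of the 4.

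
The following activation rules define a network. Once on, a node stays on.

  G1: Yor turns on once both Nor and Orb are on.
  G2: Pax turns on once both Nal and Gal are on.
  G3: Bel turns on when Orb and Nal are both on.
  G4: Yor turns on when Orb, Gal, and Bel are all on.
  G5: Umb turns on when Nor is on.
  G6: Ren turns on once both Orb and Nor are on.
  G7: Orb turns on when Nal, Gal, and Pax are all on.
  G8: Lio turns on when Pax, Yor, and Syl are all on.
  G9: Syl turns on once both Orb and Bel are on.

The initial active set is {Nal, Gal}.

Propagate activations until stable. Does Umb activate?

No

Umb would need Nor (G5), but Nor never turns on.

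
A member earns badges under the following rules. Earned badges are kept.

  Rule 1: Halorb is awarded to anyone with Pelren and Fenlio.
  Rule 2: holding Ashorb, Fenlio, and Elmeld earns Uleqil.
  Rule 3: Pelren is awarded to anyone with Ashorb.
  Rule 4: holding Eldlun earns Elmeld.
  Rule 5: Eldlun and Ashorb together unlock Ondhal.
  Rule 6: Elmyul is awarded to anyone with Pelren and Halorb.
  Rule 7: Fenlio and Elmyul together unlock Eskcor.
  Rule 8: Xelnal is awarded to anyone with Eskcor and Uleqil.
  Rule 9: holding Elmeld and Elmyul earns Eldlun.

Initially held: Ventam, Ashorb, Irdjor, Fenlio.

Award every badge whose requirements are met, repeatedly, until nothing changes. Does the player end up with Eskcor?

Yes

With Ashorb, Pelren is earned (Rule 3).
With Pelren and Fenlio, Halorb is earned (Rule 1).
With Pelren and Halorb, Elmyul is earned (Rule 6).
With Fenlio and Elmyul, Eskcor is earned (Rule 7).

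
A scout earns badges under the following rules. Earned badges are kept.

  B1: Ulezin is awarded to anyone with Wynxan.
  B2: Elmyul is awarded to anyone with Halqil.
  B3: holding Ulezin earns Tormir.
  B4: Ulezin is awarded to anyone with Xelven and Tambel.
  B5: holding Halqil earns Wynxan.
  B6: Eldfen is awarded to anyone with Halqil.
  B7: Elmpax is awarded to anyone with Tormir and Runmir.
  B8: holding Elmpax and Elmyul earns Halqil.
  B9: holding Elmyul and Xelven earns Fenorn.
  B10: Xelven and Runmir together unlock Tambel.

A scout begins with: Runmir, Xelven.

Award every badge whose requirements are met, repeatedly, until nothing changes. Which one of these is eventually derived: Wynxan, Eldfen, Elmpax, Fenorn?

Elmpax

With Xelven and Runmir, Tambel is earned (B10).
With Xelven and Tambel, Ulezin is earned (B4).
With Ulezin, Tormir is earned (B3).
With Tormir and Runmir, Elmpax is earned (B7).
Wynxan would need Halqil (B5), but Halqil is never earned. Fenorn would need Elmyul and Xelven (B9), but Elmyul is never earned. Eldfen would need Halqil (B6), but Halqil is never earned.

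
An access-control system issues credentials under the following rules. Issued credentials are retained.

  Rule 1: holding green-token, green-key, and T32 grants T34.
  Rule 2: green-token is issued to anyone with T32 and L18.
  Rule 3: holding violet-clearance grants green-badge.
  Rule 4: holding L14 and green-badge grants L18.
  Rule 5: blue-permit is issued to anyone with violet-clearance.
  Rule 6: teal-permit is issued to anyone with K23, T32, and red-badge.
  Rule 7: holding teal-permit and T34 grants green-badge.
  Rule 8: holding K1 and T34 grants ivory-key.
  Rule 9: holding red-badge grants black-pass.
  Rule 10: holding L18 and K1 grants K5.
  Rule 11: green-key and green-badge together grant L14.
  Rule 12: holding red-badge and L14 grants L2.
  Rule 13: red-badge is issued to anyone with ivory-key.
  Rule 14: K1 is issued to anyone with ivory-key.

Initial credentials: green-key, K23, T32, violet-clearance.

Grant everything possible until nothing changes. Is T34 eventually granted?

Holding violet-clearance grants green-badge (Rule 3).
Holding green-key and green-badge grants L14 (Rule 11).
Holding L14 and green-badge grants L18 (Rule 4).
Holding T32 and L18 grants green-token (Rule 2).
Holding green-token, green-key, and T32 grants T34 (Rule 1).

Yes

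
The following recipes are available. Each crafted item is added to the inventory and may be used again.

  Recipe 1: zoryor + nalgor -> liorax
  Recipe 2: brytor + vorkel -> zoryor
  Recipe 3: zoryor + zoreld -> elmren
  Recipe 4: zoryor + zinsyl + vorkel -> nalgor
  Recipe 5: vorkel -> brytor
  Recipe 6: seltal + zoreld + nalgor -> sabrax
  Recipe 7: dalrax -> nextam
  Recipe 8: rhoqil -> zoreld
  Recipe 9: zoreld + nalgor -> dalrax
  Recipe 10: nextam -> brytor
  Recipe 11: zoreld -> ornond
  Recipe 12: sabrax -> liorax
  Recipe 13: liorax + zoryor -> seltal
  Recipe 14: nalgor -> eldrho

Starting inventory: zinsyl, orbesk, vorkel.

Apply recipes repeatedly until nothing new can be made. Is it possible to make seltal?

vorkel -> brytor (Recipe 5).
Using Recipe 2, brytor and vorkel make zoryor.
zoryor + zinsyl + vorkel -> nalgor (Recipe 4).
Using Recipe 1, zoryor and nalgor make liorax.
Using Recipe 13, liorax and zoryor make seltal.

Yes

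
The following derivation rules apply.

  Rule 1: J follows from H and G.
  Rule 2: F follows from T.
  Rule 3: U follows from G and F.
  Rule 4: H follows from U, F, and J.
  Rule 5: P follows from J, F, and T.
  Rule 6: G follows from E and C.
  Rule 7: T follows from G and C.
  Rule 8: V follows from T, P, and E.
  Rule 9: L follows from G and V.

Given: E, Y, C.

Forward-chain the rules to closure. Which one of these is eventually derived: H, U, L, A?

U

E and C hold, so G follows (Rule 6).
From G and C, Rule 7 gives T.
T holds, so F follows (Rule 2).
G and F hold, so U follows (Rule 3).
No rule produces A, and it is not given. H would need U, F, and J (Rule 4), but J is never established. L would need G and V (Rule 9), but V is never established.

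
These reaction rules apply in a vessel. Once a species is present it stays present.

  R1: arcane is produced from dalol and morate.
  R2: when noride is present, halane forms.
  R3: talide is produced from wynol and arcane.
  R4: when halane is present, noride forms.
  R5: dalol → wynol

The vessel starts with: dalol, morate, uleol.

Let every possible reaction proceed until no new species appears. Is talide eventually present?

dalol and morate present → arcane forms (R1).
dalol present → wynol forms (R5).
wynol and arcane present → talide forms (R3).

Yes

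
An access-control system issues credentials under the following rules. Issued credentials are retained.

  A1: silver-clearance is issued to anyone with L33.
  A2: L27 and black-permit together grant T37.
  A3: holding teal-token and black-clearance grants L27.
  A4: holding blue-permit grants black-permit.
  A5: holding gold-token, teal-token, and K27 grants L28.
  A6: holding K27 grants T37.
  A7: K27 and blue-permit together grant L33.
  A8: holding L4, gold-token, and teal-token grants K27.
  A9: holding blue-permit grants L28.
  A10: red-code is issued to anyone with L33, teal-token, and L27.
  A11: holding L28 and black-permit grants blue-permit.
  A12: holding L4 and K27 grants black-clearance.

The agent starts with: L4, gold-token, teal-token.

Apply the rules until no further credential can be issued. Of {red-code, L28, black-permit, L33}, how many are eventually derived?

Holding L4, gold-token, and teal-token grants K27 (A8).
Holding gold-token, teal-token, and K27 grants L28 (A5).
red-code would need L33, teal-token, and L27 (A10), but L33 is never granted.
L28: reached.
black-permit would need blue-permit (A4), but blue-permit is never granted.
L33 would need K27 and blue-permit (A7), but blue-permit is never granted.
Reached: L28 — 1 of the 4.

1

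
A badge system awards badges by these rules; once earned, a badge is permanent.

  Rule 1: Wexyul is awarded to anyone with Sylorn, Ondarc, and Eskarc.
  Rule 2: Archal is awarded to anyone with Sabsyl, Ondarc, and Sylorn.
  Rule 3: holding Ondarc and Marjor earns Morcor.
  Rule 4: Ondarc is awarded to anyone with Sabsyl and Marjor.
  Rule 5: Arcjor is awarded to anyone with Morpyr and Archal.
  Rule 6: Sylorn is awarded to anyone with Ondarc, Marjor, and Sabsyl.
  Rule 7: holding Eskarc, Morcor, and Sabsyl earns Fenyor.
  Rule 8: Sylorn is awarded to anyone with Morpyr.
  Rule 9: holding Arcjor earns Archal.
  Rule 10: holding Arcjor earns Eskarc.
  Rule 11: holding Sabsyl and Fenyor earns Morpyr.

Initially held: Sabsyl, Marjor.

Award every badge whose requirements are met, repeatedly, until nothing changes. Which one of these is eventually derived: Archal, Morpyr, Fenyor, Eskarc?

With Sabsyl and Marjor, Ondarc is earned (Rule 4).
With Ondarc, Marjor, and Sabsyl, Sylorn is earned (Rule 6).
With Sabsyl, Ondarc, and Sylorn, Archal is earned (Rule 2).
Fenyor would need Eskarc, Morcor, and Sabsyl (Rule 7), but Eskarc is never earned. Eskarc would need Arcjor (Rule 10), but Arcjor is never earned. Morpyr would need Sabsyl and Fenyor (Rule 11), but Fenyor is never earned.

Archal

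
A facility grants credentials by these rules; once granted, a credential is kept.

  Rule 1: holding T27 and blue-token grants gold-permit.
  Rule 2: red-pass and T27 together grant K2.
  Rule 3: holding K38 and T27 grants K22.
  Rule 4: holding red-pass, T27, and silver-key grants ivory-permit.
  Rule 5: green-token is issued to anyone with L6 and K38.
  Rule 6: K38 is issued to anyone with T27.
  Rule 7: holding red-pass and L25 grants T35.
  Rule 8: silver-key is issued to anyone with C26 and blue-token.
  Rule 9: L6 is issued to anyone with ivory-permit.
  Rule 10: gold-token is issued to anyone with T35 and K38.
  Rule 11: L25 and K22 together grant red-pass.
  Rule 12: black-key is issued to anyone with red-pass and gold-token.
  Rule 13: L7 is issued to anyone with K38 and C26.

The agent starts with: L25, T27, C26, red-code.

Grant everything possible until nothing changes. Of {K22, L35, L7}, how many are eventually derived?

Holding T27 grants K38 (Rule 6).
Holding K38 and C26 grants L7 (Rule 13).
Holding K38 and T27 grants K22 (Rule 3).
K22: reached.
No rule produces L35, and it is not given.
L7: reached.
Reached: K22 and L7 — 2 of the 3.

2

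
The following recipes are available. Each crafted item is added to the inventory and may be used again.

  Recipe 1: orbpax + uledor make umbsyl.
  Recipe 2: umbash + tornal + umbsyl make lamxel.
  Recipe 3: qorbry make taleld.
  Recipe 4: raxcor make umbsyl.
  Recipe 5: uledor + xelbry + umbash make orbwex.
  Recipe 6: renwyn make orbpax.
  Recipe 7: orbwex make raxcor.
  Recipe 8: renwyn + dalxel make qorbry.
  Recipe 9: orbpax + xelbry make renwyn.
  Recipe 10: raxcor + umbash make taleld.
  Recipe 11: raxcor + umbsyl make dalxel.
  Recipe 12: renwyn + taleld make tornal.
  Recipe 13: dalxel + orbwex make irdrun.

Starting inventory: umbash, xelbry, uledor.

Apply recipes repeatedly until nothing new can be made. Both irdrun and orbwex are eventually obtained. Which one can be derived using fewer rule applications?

orbwex

orbwex: Using Recipe 5, uledor, xelbry, and umbash make orbwex. [1 rule application]
irdrun: Using Recipe 5, uledor, xelbry, and umbash make orbwex. Using Recipe 7, orbwex makes raxcor. Using Recipe 4, raxcor makes umbsyl. raxcor + umbsyl → dalxel (Recipe 11). Using Recipe 13, dalxel and orbwex make irdrun. [5 rule applications]
orbwex needs fewer.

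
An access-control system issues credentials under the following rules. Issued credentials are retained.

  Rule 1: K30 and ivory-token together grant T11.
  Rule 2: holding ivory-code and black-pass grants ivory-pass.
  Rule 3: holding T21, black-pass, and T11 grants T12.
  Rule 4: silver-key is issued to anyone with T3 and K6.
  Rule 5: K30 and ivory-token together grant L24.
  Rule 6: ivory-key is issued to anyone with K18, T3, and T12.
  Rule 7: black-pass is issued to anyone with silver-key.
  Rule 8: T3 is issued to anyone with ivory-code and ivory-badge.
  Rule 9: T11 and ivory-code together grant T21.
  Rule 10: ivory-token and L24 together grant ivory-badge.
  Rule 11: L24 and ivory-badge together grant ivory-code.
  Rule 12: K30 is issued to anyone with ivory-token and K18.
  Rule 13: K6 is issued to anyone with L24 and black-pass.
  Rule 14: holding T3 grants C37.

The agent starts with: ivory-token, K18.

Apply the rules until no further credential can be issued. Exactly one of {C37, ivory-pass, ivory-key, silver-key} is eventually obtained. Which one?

C37

Holding ivory-token and K18 grants K30 (Rule 12).
Holding K30 and ivory-token grants L24 (Rule 5).
Holding ivory-token and L24 grants ivory-badge (Rule 10).
Holding L24 and ivory-badge grants ivory-code (Rule 11).
Holding ivory-code and ivory-badge grants T3 (Rule 8).
Holding T3 grants C37 (Rule 14).
ivory-key would need K18, T3, and T12 (Rule 6), but T12 is never granted. silver-key would need T3 and K6 (Rule 4), but K6 is never granted. ivory-pass would need ivory-code and black-pass (Rule 2), but black-pass is never granted.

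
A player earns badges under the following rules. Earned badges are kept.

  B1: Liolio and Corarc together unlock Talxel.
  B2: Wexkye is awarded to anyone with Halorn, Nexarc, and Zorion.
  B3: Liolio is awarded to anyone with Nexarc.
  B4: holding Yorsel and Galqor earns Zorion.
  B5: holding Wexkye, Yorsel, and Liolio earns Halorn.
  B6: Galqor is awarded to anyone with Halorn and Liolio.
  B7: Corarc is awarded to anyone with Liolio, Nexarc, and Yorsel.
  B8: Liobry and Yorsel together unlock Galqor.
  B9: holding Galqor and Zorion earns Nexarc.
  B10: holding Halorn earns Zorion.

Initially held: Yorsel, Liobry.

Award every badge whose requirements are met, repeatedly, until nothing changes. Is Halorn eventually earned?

Halorn would need Wexkye, Yorsel, and Liolio (B5), but Wexkye is never earned.

No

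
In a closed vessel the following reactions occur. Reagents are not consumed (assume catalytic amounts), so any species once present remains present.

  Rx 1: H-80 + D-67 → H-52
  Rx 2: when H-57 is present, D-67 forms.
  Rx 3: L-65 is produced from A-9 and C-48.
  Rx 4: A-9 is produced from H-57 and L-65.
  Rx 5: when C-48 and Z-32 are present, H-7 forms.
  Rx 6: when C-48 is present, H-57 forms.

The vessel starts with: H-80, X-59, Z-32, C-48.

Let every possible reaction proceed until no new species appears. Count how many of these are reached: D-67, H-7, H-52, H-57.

C-48 and Z-32 present → H-7 forms (Rx 5).
C-48 present → H-57 forms (Rx 6).
H-57 present → D-67 forms (Rx 2).
H-80 and D-67 present → H-52 forms (Rx 1).
D-67: reached.
H-7: reached.
H-52: reached.
H-57: reached.
All 4 are reached.

4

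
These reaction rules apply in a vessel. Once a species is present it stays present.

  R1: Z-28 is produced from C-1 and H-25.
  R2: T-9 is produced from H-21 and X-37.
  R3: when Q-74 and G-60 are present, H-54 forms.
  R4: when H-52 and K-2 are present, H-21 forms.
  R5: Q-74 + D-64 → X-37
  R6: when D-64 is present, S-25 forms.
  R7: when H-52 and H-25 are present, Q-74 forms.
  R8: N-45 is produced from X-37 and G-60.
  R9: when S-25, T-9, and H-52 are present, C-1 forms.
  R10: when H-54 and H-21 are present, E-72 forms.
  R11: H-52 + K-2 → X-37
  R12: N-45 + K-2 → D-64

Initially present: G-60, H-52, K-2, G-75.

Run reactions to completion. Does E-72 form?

E-72 would need H-54 and H-21 (R10), but H-54 never forms.

No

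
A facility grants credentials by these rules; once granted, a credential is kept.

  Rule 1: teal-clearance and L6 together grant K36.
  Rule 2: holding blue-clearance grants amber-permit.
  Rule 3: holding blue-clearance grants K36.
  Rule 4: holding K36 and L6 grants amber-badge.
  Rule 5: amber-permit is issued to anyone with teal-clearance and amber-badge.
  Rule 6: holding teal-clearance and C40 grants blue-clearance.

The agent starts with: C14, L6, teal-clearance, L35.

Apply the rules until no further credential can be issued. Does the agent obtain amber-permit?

Yes

Holding teal-clearance and L6 grants K36 (Rule 1).
Holding K36 and L6 grants amber-badge (Rule 4).
Holding teal-clearance and amber-badge grants amber-permit (Rule 5).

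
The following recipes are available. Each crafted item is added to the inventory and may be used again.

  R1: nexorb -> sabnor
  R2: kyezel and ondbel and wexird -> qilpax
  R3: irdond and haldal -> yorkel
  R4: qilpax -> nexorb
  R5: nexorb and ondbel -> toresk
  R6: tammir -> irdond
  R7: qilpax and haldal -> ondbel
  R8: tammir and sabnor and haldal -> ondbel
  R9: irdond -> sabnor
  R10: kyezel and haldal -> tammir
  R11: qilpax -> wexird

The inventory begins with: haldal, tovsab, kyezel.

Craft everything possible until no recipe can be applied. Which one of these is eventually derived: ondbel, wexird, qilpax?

ondbel

Using R10, kyezel and haldal make tammir.
Using R6, tammir makes irdond.
Using R9, irdond makes sabnor.
tammir and sabnor and haldal -> ondbel (R8).
qilpax would need kyezel, ondbel, and wexird (R2), but wexird is never obtained. wexird would need qilpax (R11), but qilpax is never obtained.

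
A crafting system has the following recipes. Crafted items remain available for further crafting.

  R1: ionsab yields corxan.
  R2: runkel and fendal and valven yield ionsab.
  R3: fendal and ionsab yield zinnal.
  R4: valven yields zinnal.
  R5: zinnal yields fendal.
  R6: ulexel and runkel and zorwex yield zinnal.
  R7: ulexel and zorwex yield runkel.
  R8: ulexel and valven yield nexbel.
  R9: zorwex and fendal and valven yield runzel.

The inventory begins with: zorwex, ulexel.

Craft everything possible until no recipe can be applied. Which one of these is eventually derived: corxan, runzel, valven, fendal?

fendal

ulexel and zorwex → runkel (R7).
ulexel and runkel and zorwex → zinnal (R6).
zinnal → fendal (R5).
No rule produces valven, and it is not given. corxan would need ionsab (R1), but ionsab is never obtained. runzel would need zorwex, fendal, and valven (R9), but valven is never obtained.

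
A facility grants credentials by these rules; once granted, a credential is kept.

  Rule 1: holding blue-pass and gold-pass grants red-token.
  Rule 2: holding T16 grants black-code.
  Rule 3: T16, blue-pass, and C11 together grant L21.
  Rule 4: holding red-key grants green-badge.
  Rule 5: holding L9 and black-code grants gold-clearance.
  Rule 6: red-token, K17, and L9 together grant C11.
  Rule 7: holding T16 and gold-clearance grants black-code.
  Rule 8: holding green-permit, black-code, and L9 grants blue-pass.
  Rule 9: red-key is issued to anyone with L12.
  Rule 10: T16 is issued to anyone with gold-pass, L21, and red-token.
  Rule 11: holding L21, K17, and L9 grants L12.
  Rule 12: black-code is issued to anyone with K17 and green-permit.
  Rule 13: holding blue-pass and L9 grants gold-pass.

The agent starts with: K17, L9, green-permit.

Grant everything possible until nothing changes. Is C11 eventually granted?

Yes

Holding K17 and green-permit grants black-code (Rule 12).
Holding green-permit, black-code, and L9 grants blue-pass (Rule 8).
Holding blue-pass and L9 grants gold-pass (Rule 13).
Holding blue-pass and gold-pass grants red-token (Rule 1).
Holding red-token, K17, and L9 grants C11 (Rule 6).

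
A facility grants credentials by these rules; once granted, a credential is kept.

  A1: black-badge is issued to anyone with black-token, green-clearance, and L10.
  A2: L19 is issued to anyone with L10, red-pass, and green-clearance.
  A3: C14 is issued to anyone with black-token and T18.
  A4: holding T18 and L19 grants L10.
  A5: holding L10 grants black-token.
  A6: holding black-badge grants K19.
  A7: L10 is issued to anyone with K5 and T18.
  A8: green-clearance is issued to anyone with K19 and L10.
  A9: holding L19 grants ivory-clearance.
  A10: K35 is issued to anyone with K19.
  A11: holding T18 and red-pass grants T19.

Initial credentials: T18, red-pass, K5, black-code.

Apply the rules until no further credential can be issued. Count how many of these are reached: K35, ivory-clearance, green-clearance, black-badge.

K35 would need K19 (A10), but K19 is never granted.
ivory-clearance would need L19 (A9), but L19 is never granted.
green-clearance would need K19 and L10 (A8), but K19 is never granted.
black-badge would need black-token, green-clearance, and L10 (A1), but green-clearance is never granted.
None of the 4 are reached.

0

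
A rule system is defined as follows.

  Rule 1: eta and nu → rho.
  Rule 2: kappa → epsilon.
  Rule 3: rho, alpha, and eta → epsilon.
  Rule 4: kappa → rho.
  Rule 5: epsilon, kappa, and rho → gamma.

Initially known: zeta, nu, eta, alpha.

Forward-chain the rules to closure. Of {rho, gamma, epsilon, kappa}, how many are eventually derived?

2

From eta and nu, Rule 1 gives rho.
rho, alpha, and eta hold, so epsilon follows (Rule 3).
rho: reached.
gamma would need epsilon, kappa, and rho (Rule 5), but kappa is never established.
epsilon: reached.
No rule produces kappa, and it is not given.
Reached: rho and epsilon — 2 of the 4.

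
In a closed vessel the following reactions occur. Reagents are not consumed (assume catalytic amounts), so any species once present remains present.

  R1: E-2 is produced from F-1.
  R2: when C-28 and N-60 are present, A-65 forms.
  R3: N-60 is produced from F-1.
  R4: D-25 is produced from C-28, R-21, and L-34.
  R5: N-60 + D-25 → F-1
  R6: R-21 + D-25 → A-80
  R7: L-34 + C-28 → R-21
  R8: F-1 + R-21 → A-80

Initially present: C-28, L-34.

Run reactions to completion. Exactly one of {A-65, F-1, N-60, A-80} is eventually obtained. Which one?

A-80

L-34 and C-28 present → R-21 forms (R7).
C-28, R-21, and L-34 present → D-25 forms (R4).
R-21 and D-25 present → A-80 forms (R6).
A-65 would need C-28 and N-60 (R2), but N-60 never forms. F-1 would need N-60 and D-25 (R5), but N-60 never forms. N-60 would need F-1 (R3), but F-1 never forms.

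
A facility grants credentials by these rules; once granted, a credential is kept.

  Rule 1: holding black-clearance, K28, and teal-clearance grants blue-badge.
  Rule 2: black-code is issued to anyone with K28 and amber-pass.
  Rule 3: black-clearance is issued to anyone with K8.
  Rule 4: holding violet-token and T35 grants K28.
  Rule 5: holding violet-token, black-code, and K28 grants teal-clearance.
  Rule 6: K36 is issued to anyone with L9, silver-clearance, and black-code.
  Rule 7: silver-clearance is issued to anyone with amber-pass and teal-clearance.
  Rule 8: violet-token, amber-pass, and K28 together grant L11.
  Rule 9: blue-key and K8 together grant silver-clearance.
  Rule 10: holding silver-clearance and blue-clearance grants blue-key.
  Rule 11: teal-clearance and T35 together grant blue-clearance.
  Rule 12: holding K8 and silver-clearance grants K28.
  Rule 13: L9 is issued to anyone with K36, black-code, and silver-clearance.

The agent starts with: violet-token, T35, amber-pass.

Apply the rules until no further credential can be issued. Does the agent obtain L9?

No

L9 would need K36, black-code, and silver-clearance (Rule 13), but K36 is never granted.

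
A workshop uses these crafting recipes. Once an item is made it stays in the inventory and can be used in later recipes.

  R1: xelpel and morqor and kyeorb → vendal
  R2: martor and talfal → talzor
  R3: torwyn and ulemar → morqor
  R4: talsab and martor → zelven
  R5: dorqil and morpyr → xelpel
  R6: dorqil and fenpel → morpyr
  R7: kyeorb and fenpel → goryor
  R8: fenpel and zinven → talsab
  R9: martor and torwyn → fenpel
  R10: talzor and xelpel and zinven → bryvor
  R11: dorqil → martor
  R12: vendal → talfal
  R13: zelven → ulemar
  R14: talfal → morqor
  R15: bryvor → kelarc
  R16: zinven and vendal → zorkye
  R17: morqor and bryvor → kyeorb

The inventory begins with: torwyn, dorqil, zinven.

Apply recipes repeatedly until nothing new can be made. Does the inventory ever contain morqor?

Yes

dorqil → martor (R11).
Using R9, martor and torwyn make fenpel.
Using R8, fenpel and zinven make talsab.
Using R4, talsab and martor make zelven.
zelven → ulemar (R13).
torwyn and ulemar → morqor (R3).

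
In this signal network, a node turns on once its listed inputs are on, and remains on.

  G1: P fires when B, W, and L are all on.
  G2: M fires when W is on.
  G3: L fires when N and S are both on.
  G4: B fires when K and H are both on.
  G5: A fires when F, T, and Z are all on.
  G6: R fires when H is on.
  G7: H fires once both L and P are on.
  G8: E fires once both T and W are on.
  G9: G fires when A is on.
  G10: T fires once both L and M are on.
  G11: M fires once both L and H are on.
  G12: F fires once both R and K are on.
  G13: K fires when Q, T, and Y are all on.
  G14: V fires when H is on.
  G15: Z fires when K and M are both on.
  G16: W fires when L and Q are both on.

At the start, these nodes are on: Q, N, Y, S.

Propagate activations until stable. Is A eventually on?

No

A would need F, T, and Z (G5), but F never turns on.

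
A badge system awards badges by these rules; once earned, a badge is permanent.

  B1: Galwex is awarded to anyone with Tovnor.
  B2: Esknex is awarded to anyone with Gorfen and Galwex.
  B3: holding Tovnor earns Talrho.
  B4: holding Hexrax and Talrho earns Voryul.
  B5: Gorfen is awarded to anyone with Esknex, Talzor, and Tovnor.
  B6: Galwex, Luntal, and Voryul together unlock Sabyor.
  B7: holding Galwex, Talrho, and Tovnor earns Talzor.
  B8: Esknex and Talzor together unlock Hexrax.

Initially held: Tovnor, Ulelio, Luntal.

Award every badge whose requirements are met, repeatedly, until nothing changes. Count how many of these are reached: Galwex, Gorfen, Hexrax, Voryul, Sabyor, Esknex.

With Tovnor, Galwex is earned (B1).
Galwex: reached.
Gorfen would need Esknex, Talzor, and Tovnor (B5), but Esknex is never earned.
Hexrax would need Esknex and Talzor (B8), but Esknex is never earned.
Voryul would need Hexrax and Talrho (B4), but Hexrax is never earned.
Sabyor would need Galwex, Luntal, and Voryul (B6), but Voryul is never earned.
Esknex would need Gorfen and Galwex (B2), but Gorfen is never earned.
Reached: Galwex — 1 of the 6.

1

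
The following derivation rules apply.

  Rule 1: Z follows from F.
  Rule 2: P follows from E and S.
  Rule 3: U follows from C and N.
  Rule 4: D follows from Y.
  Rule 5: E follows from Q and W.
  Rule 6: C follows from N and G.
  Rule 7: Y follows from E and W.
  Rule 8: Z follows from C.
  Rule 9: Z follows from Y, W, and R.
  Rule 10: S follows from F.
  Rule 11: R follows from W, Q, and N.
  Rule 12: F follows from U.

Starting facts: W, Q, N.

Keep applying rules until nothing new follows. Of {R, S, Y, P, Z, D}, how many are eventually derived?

4

From W, Q, and N, Rule 11 gives R.
From Q and W, Rule 5 gives E.
E and W hold, so Y follows (Rule 7).
Y, W, and R hold, so Z follows (Rule 9).
From Y, Rule 4 gives D.
R: reached.
S would need F (Rule 10), but F is never established.
Y: reached.
P would need E and S (Rule 2), but S is never established.
Z: reached.
D: reached.
Reached: R, Y, Z, and D — 4 of the 6.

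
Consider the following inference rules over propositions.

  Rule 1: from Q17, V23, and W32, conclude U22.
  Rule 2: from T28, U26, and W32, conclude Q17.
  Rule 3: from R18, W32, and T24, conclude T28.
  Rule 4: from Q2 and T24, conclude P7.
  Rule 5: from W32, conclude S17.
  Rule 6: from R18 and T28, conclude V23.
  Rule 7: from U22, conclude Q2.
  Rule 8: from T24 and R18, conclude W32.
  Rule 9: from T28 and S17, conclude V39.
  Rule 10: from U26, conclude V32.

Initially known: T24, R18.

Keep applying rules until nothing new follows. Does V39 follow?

Yes

T24 and R18 hold, so W32 follows (Rule 8).
R18, W32, and T24 hold, so T28 follows (Rule 3).
From W32, Rule 5 gives S17.
T28 and S17 hold, so V39 follows (Rule 9).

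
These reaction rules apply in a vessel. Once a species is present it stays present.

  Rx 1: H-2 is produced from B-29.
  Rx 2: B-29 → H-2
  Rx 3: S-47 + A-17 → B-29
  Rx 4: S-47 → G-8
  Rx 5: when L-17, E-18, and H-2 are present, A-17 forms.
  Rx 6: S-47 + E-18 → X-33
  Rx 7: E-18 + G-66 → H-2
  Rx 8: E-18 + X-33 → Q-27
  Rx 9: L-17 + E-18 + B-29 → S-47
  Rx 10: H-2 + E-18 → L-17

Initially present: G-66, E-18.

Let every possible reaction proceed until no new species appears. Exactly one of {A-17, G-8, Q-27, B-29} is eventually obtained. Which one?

E-18 and G-66 present → H-2 forms (Rx 7).
H-2 and E-18 present → L-17 forms (Rx 10).
L-17, E-18, and H-2 present → A-17 forms (Rx 5).
G-8 would need S-47 (Rx 4), but S-47 never forms. Q-27 would need E-18 and X-33 (Rx 8), but X-33 never forms. B-29 would need S-47 and A-17 (Rx 3), but S-47 never forms.

A-17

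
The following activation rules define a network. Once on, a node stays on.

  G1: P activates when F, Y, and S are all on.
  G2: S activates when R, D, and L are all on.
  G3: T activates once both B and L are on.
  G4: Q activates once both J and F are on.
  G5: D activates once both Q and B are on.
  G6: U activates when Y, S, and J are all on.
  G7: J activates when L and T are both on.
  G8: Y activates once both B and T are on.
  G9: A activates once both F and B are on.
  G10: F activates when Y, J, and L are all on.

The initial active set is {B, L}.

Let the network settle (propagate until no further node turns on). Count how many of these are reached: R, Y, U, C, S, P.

1

G3: B and L on → T on.
G8: B and T on → Y on.
No rule produces R, and it is not given.
Y: reached.
U would need Y, S, and J (G6), but S never turns on.
No rule produces C, and it is not given.
S would need R, D, and L (G2), but R never turns on.
P would need F, Y, and S (G1), but S never turns on.
Reached: Y — 1 of the 6.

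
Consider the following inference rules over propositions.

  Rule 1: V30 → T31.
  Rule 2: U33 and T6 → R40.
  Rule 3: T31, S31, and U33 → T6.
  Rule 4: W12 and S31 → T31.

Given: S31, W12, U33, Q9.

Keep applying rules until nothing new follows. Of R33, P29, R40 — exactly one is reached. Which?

R40

W12 and S31 hold, so T31 follows (Rule 4).
From T31, S31, and U33, Rule 3 gives T6.
From U33 and T6, Rule 2 gives R40.
No rule produces P29, and it is not given. No rule produces R33, and it is not given.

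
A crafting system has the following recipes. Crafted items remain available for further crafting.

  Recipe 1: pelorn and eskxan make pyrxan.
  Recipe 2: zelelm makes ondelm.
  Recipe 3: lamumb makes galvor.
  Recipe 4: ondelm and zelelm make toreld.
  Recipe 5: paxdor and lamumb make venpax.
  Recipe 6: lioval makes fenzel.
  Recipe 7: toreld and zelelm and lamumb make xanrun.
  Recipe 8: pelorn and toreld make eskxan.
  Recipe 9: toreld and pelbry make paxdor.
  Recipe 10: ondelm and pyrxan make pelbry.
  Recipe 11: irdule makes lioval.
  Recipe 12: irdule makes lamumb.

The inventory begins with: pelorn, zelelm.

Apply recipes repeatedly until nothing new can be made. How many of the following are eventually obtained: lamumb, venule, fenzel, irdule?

lamumb would need irdule (Recipe 12), but irdule is never obtained.
No rule produces venule, and it is not given.
fenzel would need lioval (Recipe 6), but lioval is never obtained.
No rule produces irdule, and it is not given.
None of the 4 are reached.

0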